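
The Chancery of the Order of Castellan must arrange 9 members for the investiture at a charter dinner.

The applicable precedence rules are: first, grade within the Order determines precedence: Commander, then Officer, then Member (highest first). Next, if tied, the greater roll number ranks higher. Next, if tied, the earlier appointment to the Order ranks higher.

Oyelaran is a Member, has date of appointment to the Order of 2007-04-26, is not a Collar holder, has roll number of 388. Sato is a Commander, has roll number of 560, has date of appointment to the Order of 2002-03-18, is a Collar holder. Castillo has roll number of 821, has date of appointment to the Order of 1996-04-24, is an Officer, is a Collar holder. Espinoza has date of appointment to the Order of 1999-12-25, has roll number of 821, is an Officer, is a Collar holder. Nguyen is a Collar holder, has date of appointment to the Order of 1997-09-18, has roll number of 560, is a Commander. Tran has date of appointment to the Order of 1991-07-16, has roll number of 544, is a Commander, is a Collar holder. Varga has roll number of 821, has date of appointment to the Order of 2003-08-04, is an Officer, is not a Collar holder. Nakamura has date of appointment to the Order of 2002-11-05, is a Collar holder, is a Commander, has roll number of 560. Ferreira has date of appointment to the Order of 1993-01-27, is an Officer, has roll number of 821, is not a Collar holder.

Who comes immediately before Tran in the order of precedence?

By grade within the Order: Nguyen, Sato, Nakamura and Tran (Commander); then Ferreira, Castillo, Espinoza and Varga (Officer); then Oyelaran (Member).
Among Nguyen, Sato, Nakamura and Tran, by roll number (higher first): Nguyen, Sato and Nakamura (560) before Tran (544).
Among Nguyen, Sato and Nakamura, by date of appointment to the Order (earlier first): Nguyen (1997-09-18) before Sato (2002-03-18) before Nakamura (2002-11-05).
Ferreira, Castillo, Espinoza and Varga all have roll number 821, so the next rule applies.
Among Ferreira, Castillo, Espinoza and Varga, by date of appointment to the Order (earlier first): Ferreira (1993-01-27) before Castillo (1996-04-24) before Espinoza (1999-12-25) before Varga (2003-08-04).
Order: Nguyen, Sato, Nakamura, Tran, Ferreira, Castillo, Espinoza, Varga, Oyelaran.

Nakamura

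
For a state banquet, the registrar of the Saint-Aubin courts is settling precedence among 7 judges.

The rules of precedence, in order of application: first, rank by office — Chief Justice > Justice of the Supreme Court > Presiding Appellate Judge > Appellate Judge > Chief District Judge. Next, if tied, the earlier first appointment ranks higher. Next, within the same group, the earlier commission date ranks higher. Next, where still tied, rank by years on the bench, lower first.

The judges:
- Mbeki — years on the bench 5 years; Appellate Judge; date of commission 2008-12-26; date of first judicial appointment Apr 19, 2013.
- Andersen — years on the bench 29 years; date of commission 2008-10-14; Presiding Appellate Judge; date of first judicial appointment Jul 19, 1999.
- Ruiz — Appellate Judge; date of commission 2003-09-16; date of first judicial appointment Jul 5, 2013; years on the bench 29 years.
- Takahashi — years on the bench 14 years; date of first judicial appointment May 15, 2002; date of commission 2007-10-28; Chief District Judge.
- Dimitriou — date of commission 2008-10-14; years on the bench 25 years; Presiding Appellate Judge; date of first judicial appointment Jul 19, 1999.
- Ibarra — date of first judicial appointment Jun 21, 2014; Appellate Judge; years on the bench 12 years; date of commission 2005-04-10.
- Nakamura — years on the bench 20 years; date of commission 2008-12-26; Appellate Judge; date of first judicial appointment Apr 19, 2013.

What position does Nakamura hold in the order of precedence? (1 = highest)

4

By office: Dimitriou and Andersen (Presiding Appellate Judge); then Mbeki, Nakamura, Ruiz and Ibarra (Appellate Judge); then Takahashi (Chief District Judge).
Dimitriou and Andersen both have date of first judicial appointment Jul 19, 1999, so the next rule applies.
Dimitriou and Andersen both have date of commission 2008-10-14, so the next rule applies.
Among Dimitriou and Andersen, by years on the bench (lower first): Dimitriou (25 years) before Andersen (29 years).
Among Mbeki, Nakamura, Ruiz and Ibarra, by date of first judicial appointment (earlier first): Mbeki and Nakamura (Apr 19, 2013) before Ruiz (Jul 5, 2013) before Ibarra (Jun 21, 2014).
Mbeki and Nakamura both have date of commission 2008-12-26, so the next rule applies.
Among Mbeki and Nakamura, by years on the bench (lower first): Mbeki (5 years) before Nakamura (20 years).
Order: Dimitriou, Andersen, Mbeki, Nakamura, Ruiz, Ibarra, Takahashi. So position 4.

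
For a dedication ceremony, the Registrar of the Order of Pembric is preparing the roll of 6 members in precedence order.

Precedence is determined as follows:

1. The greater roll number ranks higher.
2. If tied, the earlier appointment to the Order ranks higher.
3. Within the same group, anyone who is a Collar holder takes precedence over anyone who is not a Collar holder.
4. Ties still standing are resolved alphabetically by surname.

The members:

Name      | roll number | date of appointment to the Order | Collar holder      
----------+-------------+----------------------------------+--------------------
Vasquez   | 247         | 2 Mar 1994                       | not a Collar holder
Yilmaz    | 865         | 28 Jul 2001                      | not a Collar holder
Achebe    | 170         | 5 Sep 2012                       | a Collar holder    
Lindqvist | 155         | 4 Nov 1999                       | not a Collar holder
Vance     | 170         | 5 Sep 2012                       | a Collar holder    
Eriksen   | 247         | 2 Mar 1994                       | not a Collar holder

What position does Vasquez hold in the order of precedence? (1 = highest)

By roll number (higher first): Yilmaz (865); then Eriksen and Vasquez (both 247); then Achebe and Vance (both 170); then Lindqvist (155).
Eriksen and Vasquez both have date of appointment to the Order 2 Mar 1994, so the next rule applies.
Eriksen and Vasquez are each not a Collar holder, so the next rule applies.
Among Eriksen and Vasquez, alphabetically by surname: Eriksen before Vasquez.
Achebe and Vance both have date of appointment to the Order 5 Sep 2012, so the next rule applies.
Achebe and Vance are each a Collar holder, so the next rule applies.
Among Achebe and Vance, alphabetically by surname: Achebe before Vance.
Order: Yilmaz, Eriksen, Vasquez, Achebe, Vance, Lindqvist. So position 3.

3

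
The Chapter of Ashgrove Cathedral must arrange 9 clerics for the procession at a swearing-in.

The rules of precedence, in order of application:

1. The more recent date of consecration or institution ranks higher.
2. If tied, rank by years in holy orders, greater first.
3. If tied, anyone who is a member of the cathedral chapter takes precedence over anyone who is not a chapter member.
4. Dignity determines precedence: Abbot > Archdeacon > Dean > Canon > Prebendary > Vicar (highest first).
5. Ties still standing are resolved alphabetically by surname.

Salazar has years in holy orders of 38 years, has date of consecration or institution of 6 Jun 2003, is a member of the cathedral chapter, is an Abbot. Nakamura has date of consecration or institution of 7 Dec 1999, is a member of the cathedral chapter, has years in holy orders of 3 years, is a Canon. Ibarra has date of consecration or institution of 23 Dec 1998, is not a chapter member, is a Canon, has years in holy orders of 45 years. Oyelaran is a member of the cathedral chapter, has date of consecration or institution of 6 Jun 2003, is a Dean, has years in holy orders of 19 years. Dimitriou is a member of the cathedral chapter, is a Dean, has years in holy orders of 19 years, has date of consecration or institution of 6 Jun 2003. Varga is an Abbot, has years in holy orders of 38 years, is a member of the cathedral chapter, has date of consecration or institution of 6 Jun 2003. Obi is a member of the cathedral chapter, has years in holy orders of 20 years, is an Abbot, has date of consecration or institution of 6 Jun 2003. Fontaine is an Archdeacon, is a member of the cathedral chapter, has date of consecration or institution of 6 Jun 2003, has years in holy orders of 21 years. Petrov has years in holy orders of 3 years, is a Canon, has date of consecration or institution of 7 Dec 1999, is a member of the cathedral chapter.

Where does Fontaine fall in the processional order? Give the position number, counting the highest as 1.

3

By date of consecration or institution (later first): Salazar, Varga, Fontaine, Obi, Dimitriou and Oyelaran (each 6 Jun 2003); then Nakamura and Petrov (both 7 Dec 1999); then Ibarra (23 Dec 1998).
Among Salazar, Varga, Fontaine, Obi, Dimitriou and Oyelaran, by years in holy orders (higher first): Salazar and Varga (38 years) before Fontaine (21 years) before Obi (20 years) before Dimitriou and Oyelaran (19 years).
Salazar and Varga are each a member of the cathedral chapter, so the next rule applies.
Salazar and Varga are each Abbot, so the next rule applies.
Among Salazar and Varga, alphabetically by surname: Salazar before Varga.
Dimitriou and Oyelaran are each a member of the cathedral chapter, so the next rule applies.
Dimitriou and Oyelaran are each Dean, so the next rule applies.
Among Dimitriou and Oyelaran, alphabetically by surname: Dimitriou before Oyelaran.
Nakamura and Petrov both have years in holy orders 3 years, so the next rule applies.
Nakamura and Petrov are each a member of the cathedral chapter, so the next rule applies.
Nakamura and Petrov are each Canon, so the next rule applies.
Among Nakamura and Petrov, alphabetically by surname: Nakamura before Petrov.
Order: Salazar, Varga, Fontaine, Obi, Dimitriou, Oyelaran, Nakamura, Petrov, Ibarra. So position 3.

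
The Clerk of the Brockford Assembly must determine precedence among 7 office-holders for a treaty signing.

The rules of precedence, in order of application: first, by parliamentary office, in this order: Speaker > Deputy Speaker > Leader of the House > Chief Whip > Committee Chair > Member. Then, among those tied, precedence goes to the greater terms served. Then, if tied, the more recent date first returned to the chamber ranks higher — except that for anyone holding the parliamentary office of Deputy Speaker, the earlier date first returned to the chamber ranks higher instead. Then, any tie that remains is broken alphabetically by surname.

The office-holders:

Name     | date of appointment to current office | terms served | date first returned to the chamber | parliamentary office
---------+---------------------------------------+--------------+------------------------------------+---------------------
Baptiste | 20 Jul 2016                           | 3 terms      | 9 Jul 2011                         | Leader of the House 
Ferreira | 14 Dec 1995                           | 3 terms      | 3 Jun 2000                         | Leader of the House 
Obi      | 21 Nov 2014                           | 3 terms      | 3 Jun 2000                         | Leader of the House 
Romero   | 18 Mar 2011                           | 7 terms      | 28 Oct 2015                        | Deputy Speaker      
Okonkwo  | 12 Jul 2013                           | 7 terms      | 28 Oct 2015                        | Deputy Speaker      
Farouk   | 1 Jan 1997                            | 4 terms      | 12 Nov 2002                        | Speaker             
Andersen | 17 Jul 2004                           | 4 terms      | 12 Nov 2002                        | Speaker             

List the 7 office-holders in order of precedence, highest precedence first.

Andersen, Farouk, Okonkwo, Romero, Baptiste, Ferreira, Obi

By parliamentary office: Andersen and Farouk (Speaker); then Okonkwo and Romero (Deputy Speaker); then Baptiste, Ferreira and Obi (Leader of the House).
Andersen and Farouk both have terms served 4 terms, so the next rule applies.
Andersen and Farouk both have date first returned to the chamber 12 Nov 2002, so the next rule applies.
Among Andersen and Farouk, alphabetically by surname: Andersen before Farouk.
Okonkwo and Romero both have terms served 7 terms, so the next rule applies.
Okonkwo and Romero both have date first returned to the chamber 28 Oct 2015, so the next rule applies.
Among Okonkwo and Romero, alphabetically by surname: Okonkwo before Romero.
Baptiste, Ferreira and Obi all have terms served 3 terms, so the next rule applies.
Among Baptiste, Ferreira and Obi, by date first returned to the chamber (later first): Baptiste (9 Jul 2011) before Ferreira and Obi (3 Jun 2000).
Among Ferreira and Obi, alphabetically by surname: Ferreira before Obi.
Full order: Andersen, Farouk, Okonkwo, Romero, Baptiste, Ferreira, Obi.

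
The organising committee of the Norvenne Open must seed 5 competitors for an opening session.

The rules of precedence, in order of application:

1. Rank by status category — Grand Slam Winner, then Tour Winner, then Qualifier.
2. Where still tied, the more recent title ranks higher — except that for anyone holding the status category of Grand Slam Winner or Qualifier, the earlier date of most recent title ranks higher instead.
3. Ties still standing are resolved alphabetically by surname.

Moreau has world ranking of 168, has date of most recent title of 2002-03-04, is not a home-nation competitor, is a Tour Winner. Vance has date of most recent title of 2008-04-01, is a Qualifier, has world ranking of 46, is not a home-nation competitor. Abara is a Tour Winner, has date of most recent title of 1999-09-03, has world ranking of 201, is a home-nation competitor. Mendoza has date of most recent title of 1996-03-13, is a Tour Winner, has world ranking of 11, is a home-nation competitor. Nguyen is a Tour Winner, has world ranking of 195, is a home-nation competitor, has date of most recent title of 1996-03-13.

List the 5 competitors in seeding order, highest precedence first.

By status category: Moreau, Abara, Mendoza and Nguyen (Tour Winner); then Vance (Qualifier).
Among Moreau, Abara, Mendoza and Nguyen, by date of most recent title (later first): Moreau (2002-03-04) before Abara (1999-09-03) before Mendoza and Nguyen (1996-03-13).
Among Mendoza and Nguyen, alphabetically by surname: Mendoza before Nguyen.
Full order: Moreau, Abara, Mendoza, Nguyen, Vance.

Moreau, Abara, Mendoza, Nguyen, Vance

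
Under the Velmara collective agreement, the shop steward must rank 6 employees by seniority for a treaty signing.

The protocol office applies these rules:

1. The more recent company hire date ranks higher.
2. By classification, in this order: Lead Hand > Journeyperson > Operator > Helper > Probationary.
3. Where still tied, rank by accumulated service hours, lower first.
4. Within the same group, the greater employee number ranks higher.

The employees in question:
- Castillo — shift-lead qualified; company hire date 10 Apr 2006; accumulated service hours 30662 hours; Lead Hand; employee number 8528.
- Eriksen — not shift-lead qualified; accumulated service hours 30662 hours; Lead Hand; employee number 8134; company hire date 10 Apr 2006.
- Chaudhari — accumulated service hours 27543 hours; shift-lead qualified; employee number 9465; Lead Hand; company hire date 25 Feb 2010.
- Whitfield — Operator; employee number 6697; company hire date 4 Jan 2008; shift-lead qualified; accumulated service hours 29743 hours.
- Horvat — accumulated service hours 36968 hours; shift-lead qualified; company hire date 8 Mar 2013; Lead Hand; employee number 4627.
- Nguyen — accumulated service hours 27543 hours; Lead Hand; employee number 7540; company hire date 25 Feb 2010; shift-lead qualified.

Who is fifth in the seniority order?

Castillo

By company hire date (later first): Horvat (8 Mar 2013); then Chaudhari and Nguyen (both 25 Feb 2010); then Whitfield (4 Jan 2008); then Castillo and Eriksen (both 10 Apr 2006).
Chaudhari and Nguyen are each Lead Hand, so the next rule applies.
Chaudhari and Nguyen both have accumulated service hours 27543 hours, so the next rule applies.
Among Chaudhari and Nguyen, by employee number (higher first): Chaudhari (9465) before Nguyen (7540).
Castillo and Eriksen are each Lead Hand, so the next rule applies.
Castillo and Eriksen both have accumulated service hours 30662 hours, so the next rule applies.
Among Castillo and Eriksen, by employee number (higher first): Castillo (8528) before Eriksen (8134).
Order: Horvat, Chaudhari, Nguyen, Whitfield, Castillo, Eriksen.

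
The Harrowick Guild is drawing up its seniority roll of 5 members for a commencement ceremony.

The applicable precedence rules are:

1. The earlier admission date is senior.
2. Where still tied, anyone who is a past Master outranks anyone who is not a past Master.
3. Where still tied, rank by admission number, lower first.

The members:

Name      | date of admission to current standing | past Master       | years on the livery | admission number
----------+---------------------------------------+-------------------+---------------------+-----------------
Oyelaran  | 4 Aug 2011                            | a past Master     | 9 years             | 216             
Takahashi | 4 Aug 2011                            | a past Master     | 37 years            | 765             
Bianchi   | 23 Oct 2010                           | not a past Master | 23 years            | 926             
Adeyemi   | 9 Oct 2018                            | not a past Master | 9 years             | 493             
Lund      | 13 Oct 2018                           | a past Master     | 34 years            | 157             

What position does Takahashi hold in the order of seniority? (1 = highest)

3

By date of admission to current standing (earlier first): Bianchi (23 Oct 2010); then Oyelaran and Takahashi (both 4 Aug 2011); then Adeyemi (9 Oct 2018); then Lund (13 Oct 2018).
Oyelaran and Takahashi are each a past Master, so the next rule applies.
Among Oyelaran and Takahashi, by admission number (lower first): Oyelaran (216) before Takahashi (765).
Order: Bianchi, Oyelaran, Takahashi, Adeyemi, Lund. So position 3.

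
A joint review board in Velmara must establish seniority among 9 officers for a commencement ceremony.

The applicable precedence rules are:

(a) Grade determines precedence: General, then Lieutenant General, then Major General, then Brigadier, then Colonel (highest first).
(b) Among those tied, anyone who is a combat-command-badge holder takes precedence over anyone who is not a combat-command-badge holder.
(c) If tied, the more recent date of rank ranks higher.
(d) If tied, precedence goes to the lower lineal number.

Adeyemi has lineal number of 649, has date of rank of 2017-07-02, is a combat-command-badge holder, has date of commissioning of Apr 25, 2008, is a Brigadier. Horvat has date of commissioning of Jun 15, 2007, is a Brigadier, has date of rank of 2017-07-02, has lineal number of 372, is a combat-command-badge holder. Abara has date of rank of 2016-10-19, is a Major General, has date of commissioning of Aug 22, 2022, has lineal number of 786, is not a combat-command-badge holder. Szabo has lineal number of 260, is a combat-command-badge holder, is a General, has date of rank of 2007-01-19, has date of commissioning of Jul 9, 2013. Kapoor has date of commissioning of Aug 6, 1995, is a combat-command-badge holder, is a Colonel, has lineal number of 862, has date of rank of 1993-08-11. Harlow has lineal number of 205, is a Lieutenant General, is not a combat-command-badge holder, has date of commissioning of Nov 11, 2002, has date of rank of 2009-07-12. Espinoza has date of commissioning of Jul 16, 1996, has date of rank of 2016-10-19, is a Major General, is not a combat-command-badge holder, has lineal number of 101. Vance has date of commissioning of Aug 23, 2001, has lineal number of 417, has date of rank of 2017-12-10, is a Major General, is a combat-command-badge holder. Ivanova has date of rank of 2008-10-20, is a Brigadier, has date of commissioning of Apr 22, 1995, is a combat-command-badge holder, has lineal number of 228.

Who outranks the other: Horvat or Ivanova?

By grade: Szabo (General); then Harlow (Lieutenant General); then Vance, Espinoza and Abara (Major General); then Horvat, Adeyemi and Ivanova (Brigadier); then Kapoor (Colonel).
Among Vance, Espinoza and Abara, a combat-command-badge holder before not a combat-command-badge holder: Vance (a combat-command-badge holder) before Espinoza and Abara (not a combat-command-badge holder).
Espinoza and Abara both have date of rank 2016-10-19, so the next rule applies.
Among Espinoza and Abara, by lineal number (lower first): Espinoza (101) before Abara (786).
Horvat, Adeyemi and Ivanova are each a combat-command-badge holder, so the next rule applies.
Among Horvat, Adeyemi and Ivanova, by date of rank (later first): Horvat and Adeyemi (2017-07-02) before Ivanova (2008-10-20).
Among Horvat and Adeyemi, by lineal number (lower first): Horvat (372) before Adeyemi (649).
So Horvat takes precedence.

Horvat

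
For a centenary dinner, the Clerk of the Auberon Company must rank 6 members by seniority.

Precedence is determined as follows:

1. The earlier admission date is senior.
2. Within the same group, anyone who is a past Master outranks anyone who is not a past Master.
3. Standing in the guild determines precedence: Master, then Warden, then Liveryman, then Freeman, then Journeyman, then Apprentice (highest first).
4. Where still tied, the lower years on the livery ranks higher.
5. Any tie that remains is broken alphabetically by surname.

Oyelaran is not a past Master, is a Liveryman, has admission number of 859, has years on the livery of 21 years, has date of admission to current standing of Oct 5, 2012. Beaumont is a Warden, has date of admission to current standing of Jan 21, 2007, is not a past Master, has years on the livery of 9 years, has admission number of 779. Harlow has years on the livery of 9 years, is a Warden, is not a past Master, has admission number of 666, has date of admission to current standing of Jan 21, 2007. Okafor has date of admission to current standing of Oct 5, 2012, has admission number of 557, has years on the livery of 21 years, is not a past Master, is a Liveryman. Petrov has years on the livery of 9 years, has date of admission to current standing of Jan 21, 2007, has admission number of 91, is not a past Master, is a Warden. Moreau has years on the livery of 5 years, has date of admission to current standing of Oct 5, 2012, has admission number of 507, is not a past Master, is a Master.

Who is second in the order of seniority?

Harlow

By date of admission to current standing (earlier first): Beaumont, Harlow and Petrov (each Jan 21, 2007); then Moreau, Okafor and Oyelaran (each Oct 5, 2012).
Beaumont, Harlow and Petrov are each not a past Master, so the next rule applies.
Beaumont, Harlow and Petrov are each Warden, so the next rule applies.
Beaumont, Harlow and Petrov all have years on the livery 9 years, so the next rule applies.
Among Beaumont, Harlow and Petrov, alphabetically by surname: Beaumont before Harlow before Petrov.
Moreau, Okafor and Oyelaran are each not a past Master, so the next rule applies.
Among Moreau, Okafor and Oyelaran, by standing in the guild: Moreau (Master) before Okafor and Oyelaran (Liveryman).
Okafor and Oyelaran both have years on the livery 21 years, so the next rule applies.
Among Okafor and Oyelaran, alphabetically by surname: Okafor before Oyelaran.
Order: Beaumont, Harlow, Petrov, Moreau, Okafor, Oyelaran.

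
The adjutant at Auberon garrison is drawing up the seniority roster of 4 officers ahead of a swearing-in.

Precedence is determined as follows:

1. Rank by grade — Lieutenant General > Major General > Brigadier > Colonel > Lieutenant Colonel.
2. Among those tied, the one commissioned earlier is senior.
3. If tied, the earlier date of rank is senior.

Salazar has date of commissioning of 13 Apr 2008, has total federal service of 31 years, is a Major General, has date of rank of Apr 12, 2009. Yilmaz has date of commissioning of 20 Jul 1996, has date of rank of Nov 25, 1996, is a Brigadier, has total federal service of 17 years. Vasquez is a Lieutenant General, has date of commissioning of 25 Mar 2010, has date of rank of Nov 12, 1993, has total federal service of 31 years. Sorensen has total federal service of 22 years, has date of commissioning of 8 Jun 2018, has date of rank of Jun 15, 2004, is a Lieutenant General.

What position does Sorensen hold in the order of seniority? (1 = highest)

2

By grade: Vasquez and Sorensen (Lieutenant General); then Salazar (Major General); then Yilmaz (Brigadier).
Among Vasquez and Sorensen, by date of commissioning (earlier first): Vasquez (25 Mar 2010) before Sorensen (8 Jun 2018).
Order: Vasquez, Sorensen, Salazar, Yilmaz. So position 2.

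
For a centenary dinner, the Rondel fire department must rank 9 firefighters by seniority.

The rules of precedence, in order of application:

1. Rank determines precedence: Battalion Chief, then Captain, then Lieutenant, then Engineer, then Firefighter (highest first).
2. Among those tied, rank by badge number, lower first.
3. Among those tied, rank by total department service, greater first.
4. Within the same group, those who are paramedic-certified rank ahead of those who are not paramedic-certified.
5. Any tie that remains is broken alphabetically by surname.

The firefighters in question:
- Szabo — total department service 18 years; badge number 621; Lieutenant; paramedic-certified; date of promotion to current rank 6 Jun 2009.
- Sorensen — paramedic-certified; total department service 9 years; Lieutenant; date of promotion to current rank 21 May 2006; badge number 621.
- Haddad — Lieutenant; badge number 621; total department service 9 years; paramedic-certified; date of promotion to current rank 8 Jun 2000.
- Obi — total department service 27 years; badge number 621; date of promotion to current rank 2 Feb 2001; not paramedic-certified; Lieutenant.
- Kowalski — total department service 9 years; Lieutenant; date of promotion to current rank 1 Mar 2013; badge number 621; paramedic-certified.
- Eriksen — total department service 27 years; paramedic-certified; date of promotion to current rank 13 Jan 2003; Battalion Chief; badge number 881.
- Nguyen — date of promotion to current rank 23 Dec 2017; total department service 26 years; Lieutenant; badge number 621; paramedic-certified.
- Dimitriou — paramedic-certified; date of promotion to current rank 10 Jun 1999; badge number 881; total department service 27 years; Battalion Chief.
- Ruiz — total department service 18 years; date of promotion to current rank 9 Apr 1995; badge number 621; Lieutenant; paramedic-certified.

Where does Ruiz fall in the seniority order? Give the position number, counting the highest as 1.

5

By rank: Dimitriou and Eriksen (Battalion Chief); then Obi, Nguyen, Ruiz, Szabo, Haddad, Kowalski and Sorensen (Lieutenant).
Dimitriou and Eriksen both have badge number 881, so the next rule applies.
Dimitriou and Eriksen both have total department service 27 years, so the next rule applies.
Dimitriou and Eriksen are each paramedic-certified, so the next rule applies.
Among Dimitriou and Eriksen, alphabetically by surname: Dimitriou before Eriksen.
Obi, Nguyen, Ruiz, Szabo, Haddad, Kowalski and Sorensen all have badge number 621, so the next rule applies.
Among Obi, Nguyen, Ruiz, Szabo, Haddad, Kowalski and Sorensen, by total department service (higher first): Obi (27 years) before Nguyen (26 years) before Ruiz and Szabo (18 years) before Haddad, Kowalski and Sorensen (9 years).
Ruiz and Szabo are each paramedic-certified, so the next rule applies.
Among Ruiz and Szabo, alphabetically by surname: Ruiz before Szabo.
Haddad, Kowalski and Sorensen are each paramedic-certified, so the next rule applies.
Among Haddad, Kowalski and Sorensen, alphabetically by surname: Haddad before Kowalski before Sorensen.
Order: Dimitriou, Eriksen, Obi, Nguyen, Ruiz, Szabo, Haddad, Kowalski, Sorensen. So position 5.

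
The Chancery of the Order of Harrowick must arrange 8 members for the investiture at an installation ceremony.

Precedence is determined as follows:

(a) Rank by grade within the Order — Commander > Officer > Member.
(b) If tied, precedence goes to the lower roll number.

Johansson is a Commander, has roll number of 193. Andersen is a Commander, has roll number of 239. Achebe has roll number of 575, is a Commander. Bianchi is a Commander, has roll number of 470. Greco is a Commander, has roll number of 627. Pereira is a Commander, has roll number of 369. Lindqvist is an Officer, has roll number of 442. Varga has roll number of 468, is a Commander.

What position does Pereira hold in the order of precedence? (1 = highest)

By grade within the Order: Johansson, Andersen, Pereira, Varga, Bianchi, Achebe and Greco (Commander); then Lindqvist (Officer).
Among Johansson, Andersen, Pereira, Varga, Bianchi, Achebe and Greco, by roll number (lower first): Johansson (193) before Andersen (239) before Pereira (369) before Varga (468) before Bianchi (470) before Achebe (575) before Greco (627).
Order: Johansson, Andersen, Pereira, Varga, Bianchi, Achebe, Greco, Lindqvist. So position 3.

3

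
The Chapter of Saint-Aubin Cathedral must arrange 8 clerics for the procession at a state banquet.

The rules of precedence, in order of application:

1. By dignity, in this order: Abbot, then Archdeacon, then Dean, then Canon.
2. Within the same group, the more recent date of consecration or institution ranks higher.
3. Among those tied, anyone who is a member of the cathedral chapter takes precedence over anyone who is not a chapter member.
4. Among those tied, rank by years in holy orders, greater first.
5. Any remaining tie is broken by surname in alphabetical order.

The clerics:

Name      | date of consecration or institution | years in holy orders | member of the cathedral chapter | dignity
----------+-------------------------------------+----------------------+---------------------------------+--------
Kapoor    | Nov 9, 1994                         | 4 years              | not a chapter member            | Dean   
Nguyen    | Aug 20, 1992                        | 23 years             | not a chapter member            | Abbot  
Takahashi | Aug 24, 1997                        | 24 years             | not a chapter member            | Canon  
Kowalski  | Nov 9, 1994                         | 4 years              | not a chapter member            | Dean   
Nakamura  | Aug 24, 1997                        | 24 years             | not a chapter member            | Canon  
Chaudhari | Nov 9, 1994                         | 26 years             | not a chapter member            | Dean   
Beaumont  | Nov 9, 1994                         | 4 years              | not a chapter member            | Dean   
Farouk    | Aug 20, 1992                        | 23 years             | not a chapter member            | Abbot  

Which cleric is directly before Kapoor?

Beaumont

By dignity: Farouk and Nguyen (Abbot); then Chaudhari, Beaumont, Kapoor and Kowalski (Dean); then Nakamura and Takahashi (Canon).
Farouk and Nguyen both have date of consecration or institution Aug 20, 1992, so the next rule applies.
Farouk and Nguyen are each not a chapter member, so the next rule applies.
Farouk and Nguyen both have years in holy orders 23 years, so the next rule applies.
Among Farouk and Nguyen, alphabetically by surname: Farouk before Nguyen.
Chaudhari, Beaumont, Kapoor and Kowalski all have date of consecration or institution Nov 9, 1994, so the next rule applies.
Chaudhari, Beaumont, Kapoor and Kowalski are each not a chapter member, so the next rule applies.
Among Chaudhari, Beaumont, Kapoor and Kowalski, by years in holy orders (higher first): Chaudhari (26 years) before Beaumont, Kapoor and Kowalski (4 years).
Among Beaumont, Kapoor and Kowalski, alphabetically by surname: Beaumont before Kapoor before Kowalski.
Nakamura and Takahashi both have date of consecration or institution Aug 24, 1997, so the next rule applies.
Nakamura and Takahashi are each not a chapter member, so the next rule applies.
Nakamura and Takahashi both have years in holy orders 24 years, so the next rule applies.
Among Nakamura and Takahashi, alphabetically by surname: Nakamura before Takahashi.
Order: Farouk, Nguyen, Chaudhari, Beaumont, Kapoor, Kowalski, Nakamura, Takahashi.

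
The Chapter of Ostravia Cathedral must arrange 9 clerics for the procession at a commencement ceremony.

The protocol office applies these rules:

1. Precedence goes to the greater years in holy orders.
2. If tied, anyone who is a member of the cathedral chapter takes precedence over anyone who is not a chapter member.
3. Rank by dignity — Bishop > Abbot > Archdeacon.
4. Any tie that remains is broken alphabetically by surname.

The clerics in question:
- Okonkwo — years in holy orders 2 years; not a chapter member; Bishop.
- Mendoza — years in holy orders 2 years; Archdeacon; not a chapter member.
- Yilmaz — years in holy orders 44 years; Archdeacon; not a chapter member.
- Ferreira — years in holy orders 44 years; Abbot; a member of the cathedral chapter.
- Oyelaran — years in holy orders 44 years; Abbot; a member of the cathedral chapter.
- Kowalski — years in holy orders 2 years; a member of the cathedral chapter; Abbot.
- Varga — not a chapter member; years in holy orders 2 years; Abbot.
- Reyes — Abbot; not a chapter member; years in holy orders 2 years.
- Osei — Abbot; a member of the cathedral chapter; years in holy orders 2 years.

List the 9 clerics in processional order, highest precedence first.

Ferreira, Oyelaran, Yilmaz, Kowalski, Osei, Okonkwo, Reyes, Varga, Mendoza

By years in holy orders (higher first): Ferreira, Oyelaran and Yilmaz (each 44 years); then Kowalski, Osei, Okonkwo, Reyes, Varga and Mendoza (each 2 years).
Among Ferreira, Oyelaran and Yilmaz, a member of the cathedral chapter before not a chapter member: Ferreira and Oyelaran (a member of the cathedral chapter) before Yilmaz (not a chapter member).
Ferreira and Oyelaran are each Abbot, so the next rule applies.
Among Ferreira and Oyelaran, alphabetically by surname: Ferreira before Oyelaran.
Among Kowalski, Osei, Okonkwo, Reyes, Varga and Mendoza, a member of the cathedral chapter before not a chapter member: Kowalski and Osei (a member of the cathedral chapter) before Okonkwo, Reyes, Varga and Mendoza (not a chapter member).
Kowalski and Osei are each Abbot, so the next rule applies.
Among Kowalski and Osei, alphabetically by surname: Kowalski before Osei.
Among Okonkwo, Reyes, Varga and Mendoza, by dignity: Okonkwo (Bishop) before Reyes and Varga (Abbot) before Mendoza (Archdeacon).
Among Reyes and Varga, alphabetically by surname: Reyes before Varga.
Full order: Ferreira, Oyelaran, Yilmaz, Kowalski, Osei, Okonkwo, Reyes, Varga, Mendoza.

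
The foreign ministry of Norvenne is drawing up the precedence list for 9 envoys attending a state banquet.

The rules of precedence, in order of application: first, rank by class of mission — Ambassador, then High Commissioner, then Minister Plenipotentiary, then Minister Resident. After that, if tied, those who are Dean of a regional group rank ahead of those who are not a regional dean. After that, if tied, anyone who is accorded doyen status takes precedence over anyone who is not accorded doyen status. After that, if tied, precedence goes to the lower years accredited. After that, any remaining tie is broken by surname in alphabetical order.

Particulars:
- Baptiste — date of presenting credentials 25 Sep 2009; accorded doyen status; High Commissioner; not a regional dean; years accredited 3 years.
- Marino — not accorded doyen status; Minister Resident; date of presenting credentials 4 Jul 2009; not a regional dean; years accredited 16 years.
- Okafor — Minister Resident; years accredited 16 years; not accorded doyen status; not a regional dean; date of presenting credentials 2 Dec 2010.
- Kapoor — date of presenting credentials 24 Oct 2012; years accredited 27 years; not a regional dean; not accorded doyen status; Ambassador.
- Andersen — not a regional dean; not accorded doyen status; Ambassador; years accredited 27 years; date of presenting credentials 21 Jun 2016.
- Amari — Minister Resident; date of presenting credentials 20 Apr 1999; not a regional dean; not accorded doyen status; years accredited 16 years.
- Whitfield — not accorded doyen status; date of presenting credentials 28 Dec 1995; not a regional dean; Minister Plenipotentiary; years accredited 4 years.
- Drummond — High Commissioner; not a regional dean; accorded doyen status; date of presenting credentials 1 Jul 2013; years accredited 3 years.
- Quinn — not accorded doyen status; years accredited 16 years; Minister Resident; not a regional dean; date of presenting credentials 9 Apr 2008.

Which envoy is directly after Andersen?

Kapoor

By class of mission: Andersen and Kapoor (Ambassador); then Baptiste and Drummond (High Commissioner); then Whitfield (Minister Plenipotentiary); then Amari, Marino, Okafor and Quinn (Minister Resident).
Andersen and Kapoor are each not a regional dean, so the next rule applies.
Andersen and Kapoor are each not accorded doyen status, so the next rule applies.
Andersen and Kapoor both have years accredited 27 years, so the next rule applies.
Among Andersen and Kapoor, alphabetically by surname: Andersen before Kapoor.
Baptiste and Drummond are each not a regional dean, so the next rule applies.
Baptiste and Drummond are each accorded doyen status, so the next rule applies.
Baptiste and Drummond both have years accredited 3 years, so the next rule applies.
Among Baptiste and Drummond, alphabetically by surname: Baptiste before Drummond.
Amari, Marino, Okafor and Quinn are each not a regional dean, so the next rule applies.
Amari, Marino, Okafor and Quinn are each not accorded doyen status, so the next rule applies.
Amari, Marino, Okafor and Quinn all have years accredited 16 years, so the next rule applies.
Among Amari, Marino, Okafor and Quinn, alphabetically by surname: Amari before Marino before Okafor before Quinn.
Order: Andersen, Kapoor, Baptiste, Drummond, Whitfield, Amari, Marino, Okafor, Quinn.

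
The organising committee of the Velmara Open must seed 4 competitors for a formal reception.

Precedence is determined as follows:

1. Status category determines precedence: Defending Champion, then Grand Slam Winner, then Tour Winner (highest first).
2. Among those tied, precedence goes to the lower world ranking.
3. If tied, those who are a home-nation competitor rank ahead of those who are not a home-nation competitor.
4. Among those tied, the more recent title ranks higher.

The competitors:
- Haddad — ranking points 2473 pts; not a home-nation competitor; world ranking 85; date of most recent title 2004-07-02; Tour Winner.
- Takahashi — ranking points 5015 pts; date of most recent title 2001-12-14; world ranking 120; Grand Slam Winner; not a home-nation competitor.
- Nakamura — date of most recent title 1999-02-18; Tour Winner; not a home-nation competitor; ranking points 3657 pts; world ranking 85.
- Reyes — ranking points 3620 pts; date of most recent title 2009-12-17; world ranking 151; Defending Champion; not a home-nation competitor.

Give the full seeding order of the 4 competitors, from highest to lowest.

Reyes, Takahashi, Haddad, Nakamura

By status category: Reyes (Defending Champion); then Takahashi (Grand Slam Winner); then Haddad and Nakamura (Tour Winner).
Haddad and Nakamura both have world ranking 85, so the next rule applies.
Haddad and Nakamura are each not a home-nation competitor, so the next rule applies.
Among Haddad and Nakamura, by date of most recent title (later first): Haddad (2004-07-02) before Nakamura (1999-02-18).
Full order: Reyes, Takahashi, Haddad, Nakamura.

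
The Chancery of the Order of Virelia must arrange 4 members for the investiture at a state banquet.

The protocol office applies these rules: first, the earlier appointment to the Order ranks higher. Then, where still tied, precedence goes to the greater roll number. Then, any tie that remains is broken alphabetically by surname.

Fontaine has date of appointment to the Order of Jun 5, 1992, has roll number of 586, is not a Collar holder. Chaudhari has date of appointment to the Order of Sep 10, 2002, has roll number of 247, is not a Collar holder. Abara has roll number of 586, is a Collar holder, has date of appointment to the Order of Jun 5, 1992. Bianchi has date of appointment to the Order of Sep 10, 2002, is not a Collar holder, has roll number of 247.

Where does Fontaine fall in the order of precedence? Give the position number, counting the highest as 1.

By date of appointment to the Order (earlier first): Abara and Fontaine (both Jun 5, 1992); then Bianchi and Chaudhari (both Sep 10, 2002).
Abara and Fontaine both have roll number 586, so the next rule applies.
Among Abara and Fontaine, alphabetically by surname: Abara before Fontaine.
Bianchi and Chaudhari both have roll number 247, so the next rule applies.
Among Bianchi and Chaudhari, alphabetically by surname: Bianchi before Chaudhari.
Order: Abara, Fontaine, Bianchi, Chaudhari. So position 2.

2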